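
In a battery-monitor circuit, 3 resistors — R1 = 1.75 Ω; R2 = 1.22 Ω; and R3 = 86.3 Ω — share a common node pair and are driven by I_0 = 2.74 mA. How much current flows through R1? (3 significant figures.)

Total conductance ΣG = 1/1.75 + 1/1.22 + 1/86.3 = 1.403 (units of 1/Ω).
Current divider: I(R1) = I_0 · G_k/ΣG = 2.74 × (0.5714/1.403) = 2.74 × 0.4074 = 1.116 mA.

I ≈ 1.12 mA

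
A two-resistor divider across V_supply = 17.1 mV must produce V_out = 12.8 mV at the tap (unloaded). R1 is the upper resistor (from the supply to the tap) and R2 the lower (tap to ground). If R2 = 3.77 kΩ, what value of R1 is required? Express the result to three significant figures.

R1 ≈ 1.27 kΩ

The divider ratio is R2/(R1+R2) = 12.8/17.1 = 0.7485.
Rearranging, R1 = R2·(1−k)/k = 3.77 × 0.3359 = 1.266 kΩ.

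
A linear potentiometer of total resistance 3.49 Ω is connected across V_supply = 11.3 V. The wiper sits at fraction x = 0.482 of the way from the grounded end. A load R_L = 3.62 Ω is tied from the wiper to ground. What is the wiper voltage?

V_out ≈ 4.39 V

The pot divides into 1.808 Ω above the wiper and 1.682 Ω below.
R_L loads the lower segment: effective lower R = 1.148 Ω.
Then V_out = V_supply · 1.148/(1.808 + 1.148) = 4.390 V.
(Unloaded: V_out = x·V_supply = 5.45 V.)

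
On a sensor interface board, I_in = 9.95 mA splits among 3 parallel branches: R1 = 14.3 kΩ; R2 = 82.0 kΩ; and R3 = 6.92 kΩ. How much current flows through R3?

I ≈ 6.34 mA

Total conductance ΣG = 1/14.3 + 1/82.0 + 1/6.92 = 0.2266 (units of 1/kΩ).
Current divider: I(R3) = I_in · G_k/ΣG = 9.95 × (0.1445/0.2266) = 9.95 × 0.6376 = 6.344 mA.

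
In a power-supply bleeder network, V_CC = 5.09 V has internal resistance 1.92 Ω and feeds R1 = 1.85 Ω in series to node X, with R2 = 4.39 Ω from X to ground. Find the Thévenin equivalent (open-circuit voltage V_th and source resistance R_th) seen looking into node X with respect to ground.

V_th ≈ 2.74 V, R_th ≈ 2.03 Ω

R1' = 1.92 + 1.85 = 3.770 Ω (source resistance + R1).
V_th is the unloaded tap voltage: V_CC · R2/(R1'+R2) = 5.09 × 0.5380 = 2.738 V.
With V_CC suppressed (replaced by a short), R_th = R1' ‖ R2 = (3.770 × 4.39)/(3.770 + 4.39) = 2.028 Ω.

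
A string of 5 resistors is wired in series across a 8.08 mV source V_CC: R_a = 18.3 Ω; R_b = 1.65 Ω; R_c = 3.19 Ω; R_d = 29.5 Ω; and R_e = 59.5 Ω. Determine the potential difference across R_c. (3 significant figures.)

ΣR = 18.3 + 1.65 + 3.19 + 29.5 + 59.5 = 112.1 Ω.
By the voltage-divider rule, V = 8.08 × 3.190/112.1 = 0.2298 mV.

V ≈ 0.230 mV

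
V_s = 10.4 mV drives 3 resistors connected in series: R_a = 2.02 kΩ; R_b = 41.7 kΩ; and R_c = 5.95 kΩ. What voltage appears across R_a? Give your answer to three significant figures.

ΣR = 2.02 + 41.7 + 5.95 = 49.67 kΩ.
V = V_s · R/ΣR = 10.4 × 0.04067 = 0.4230 mV.

V ≈ 0.423 mV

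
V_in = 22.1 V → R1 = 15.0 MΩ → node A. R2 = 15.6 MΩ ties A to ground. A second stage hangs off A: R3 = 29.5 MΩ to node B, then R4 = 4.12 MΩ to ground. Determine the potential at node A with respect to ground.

The second stage (R3 + R4 = 33.62 MΩ) loads node A in parallel with R2.
R2 ‖ (R3+R4) = 10.66 MΩ.
First divider: V_A = V_in · 10.66/(15.0 + 10.66) = 9.179 V.

V_A ≈ 9.18 V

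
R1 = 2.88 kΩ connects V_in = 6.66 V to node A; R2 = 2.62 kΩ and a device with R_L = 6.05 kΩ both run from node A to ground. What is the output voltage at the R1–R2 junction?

V_out ≈ 2.59 V

First combine the lower leg with the load: R2 ‖ R_L = 1.828 kΩ.
Now apply the divider: V_out = 6.66 × 0.3883 = 2.586 V.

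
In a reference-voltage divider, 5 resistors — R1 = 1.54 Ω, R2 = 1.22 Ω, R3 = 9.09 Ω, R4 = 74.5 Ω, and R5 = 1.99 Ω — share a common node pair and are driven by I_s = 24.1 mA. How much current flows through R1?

I ≈ 7.47 mA

Conductances: ΣG = 1/1.54 + 1/1.22 + 1/9.09 + 1/74.5 + 1/1.99 = 2.095 (1/Ω).
R1 takes the fraction G_k/ΣG = 0.6494/2.095 = 0.3100, so I = 24.1 × 0.3100 = 7.470 mA.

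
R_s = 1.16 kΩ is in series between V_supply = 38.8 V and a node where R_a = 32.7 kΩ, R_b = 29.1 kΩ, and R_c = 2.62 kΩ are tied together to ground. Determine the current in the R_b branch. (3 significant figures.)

I ≈ 0.878 mA

Parallel bank: R_p = 1/(1/32.7 + 1/29.1 + 1/2.62) = 2.239 kΩ.
V_A = 38.8 × 2.239/3.399 = 25.56 V.
I(R_b) = V_A / R_b = 25.56/29.1 = 0.8783 mA.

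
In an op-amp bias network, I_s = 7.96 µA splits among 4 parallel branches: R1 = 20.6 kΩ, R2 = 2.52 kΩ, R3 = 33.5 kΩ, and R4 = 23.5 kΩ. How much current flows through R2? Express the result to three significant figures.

Total conductance ΣG = 1/20.6 + 1/2.52 + 1/33.5 + 1/23.5 = 0.5178 (units of 1/kΩ).
R2 takes the fraction G_k/ΣG = 0.3968/0.5178 = 0.7664, so I = 7.96 × 0.7664 = 6.101 µA.

I ≈ 6.10 µA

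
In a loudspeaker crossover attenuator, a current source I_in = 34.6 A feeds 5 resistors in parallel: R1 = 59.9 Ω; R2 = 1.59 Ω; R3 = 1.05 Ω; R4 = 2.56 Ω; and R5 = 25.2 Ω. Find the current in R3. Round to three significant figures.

I ≈ 16.2 A

Conductances: ΣG = 1/59.9 + 1/1.59 + 1/1.05 + 1/2.56 + 1/25.2 = 2.028 (1/Ω).
R3 takes the fraction G_k/ΣG = 0.9524/2.028 = 0.4695, so I = 34.6 × 0.4695 = 16.25 A.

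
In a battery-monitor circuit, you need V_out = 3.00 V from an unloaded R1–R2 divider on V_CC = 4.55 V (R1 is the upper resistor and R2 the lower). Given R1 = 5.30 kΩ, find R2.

V_out/V_CC = R2/(R1+R2) = 0.6593.
R2 = R1 · 0.6593/(1 − 0.6593) = 10.26 kΩ.

R2 ≈ 10.3 kΩ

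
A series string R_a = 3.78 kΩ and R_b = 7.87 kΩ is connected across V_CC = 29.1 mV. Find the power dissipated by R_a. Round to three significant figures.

P ≈ 23.6 nW

The common current is I = 29.1/11.65 = 2.498 µA.
P = I²R = 6.239 × 3.78 = 23.58 nW.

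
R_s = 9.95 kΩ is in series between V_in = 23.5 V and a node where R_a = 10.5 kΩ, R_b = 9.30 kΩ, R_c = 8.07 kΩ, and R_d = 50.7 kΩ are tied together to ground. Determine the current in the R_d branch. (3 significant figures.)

I ≈ 0.104 mA

Parallel bank: R_p = 1/(1/10.5 + 1/9.30 + 1/8.07 + 1/50.7) = 2.887 kΩ.
V_A = 23.5 × 2.887/12.84 = 5.285 V.
Branch current I = V_A/R_d = 5.285/50.7 = 0.1042 mA.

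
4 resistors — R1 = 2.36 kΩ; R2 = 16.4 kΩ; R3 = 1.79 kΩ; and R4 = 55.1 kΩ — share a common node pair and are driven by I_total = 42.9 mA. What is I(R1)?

Total conductance ΣG = 1/2.36 + 1/16.4 + 1/1.79 + 1/55.1 = 1.062 (units of 1/kΩ).
R1 takes the fraction G_k/ΣG = 0.4237/1.062 = 0.3992, so I = 42.9 × 0.3992 = 17.12 mA.

I ≈ 17.1 mA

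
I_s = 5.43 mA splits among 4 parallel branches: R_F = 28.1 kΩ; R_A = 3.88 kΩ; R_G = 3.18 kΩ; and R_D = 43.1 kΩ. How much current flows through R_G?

Total conductance ΣG = 1/28.1 + 1/3.88 + 1/3.18 + 1/43.1 = 0.6310 (units of 1/kΩ).
By the current-divider rule, I = I_s · G_k/ΣG = 5.43 × 0.4984 = 2.706 mA.

I ≈ 2.71 mA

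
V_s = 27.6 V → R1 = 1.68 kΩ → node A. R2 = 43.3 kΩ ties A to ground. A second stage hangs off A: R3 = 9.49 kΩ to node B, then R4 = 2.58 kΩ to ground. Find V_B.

Node A sees R2 in parallel with the series input of stage 2, R3 + R4 = 12.07 kΩ.
R2 ‖ (R3+R4) = 9.439 kΩ.
So V_A = 27.6 × 0.8489 = 23.43 V.
V_B = V_A × 0.2138 = 5.008 V.

V_B ≈ 5.01 V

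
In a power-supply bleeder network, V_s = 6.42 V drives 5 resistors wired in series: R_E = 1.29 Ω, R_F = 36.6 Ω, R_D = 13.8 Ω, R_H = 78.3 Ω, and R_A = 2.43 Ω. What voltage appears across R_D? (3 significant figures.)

Series total: ΣR = 1.29 + 36.6 + 13.8 + 78.3 + 2.43 = 132.4 Ω.
V = V_s · R/ΣR = 6.42 × 0.1042 = 0.6691 V.

V ≈ 0.669 V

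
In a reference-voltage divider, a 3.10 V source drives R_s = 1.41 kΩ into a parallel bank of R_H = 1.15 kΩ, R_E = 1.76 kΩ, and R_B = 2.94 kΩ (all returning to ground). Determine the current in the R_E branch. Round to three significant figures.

I ≈ 0.502 mA

Combine the parallel branches: R_p = (1/1.15 + 1/1.76 + 1/2.94)⁻¹ = 0.5625 kΩ.
V_A by voltage divider: V_A = 3.10 × 0.5625/(1.41 + 0.5625) = 0.8840 V.
I(R_E) = V_A / R_E = 0.8840/1.76 = 0.5023 mA.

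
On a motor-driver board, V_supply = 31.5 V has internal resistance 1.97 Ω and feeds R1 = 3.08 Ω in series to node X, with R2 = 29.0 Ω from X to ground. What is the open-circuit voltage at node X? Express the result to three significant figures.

R1' = 1.97 + 3.08 = 5.050 Ω (source resistance + R1).
With X open, the divider is unloaded: V_th = 31.5 × 29.0/34.05 = 26.83 V.

V_th ≈ 26.8 V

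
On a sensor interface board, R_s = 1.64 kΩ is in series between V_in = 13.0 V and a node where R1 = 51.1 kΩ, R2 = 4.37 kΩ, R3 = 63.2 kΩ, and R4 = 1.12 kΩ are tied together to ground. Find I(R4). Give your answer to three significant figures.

Parallel bank: R_p = 1/(1/51.1 + 1/4.37 + 1/63.2 + 1/1.12) = 0.8642 kΩ.
V_A = 13.0 × 0.8642/2.504 = 4.486 V.
Branch current I = V_A/R4 = 4.486/1.12 = 4.006 mA.

I ≈ 4.01 mA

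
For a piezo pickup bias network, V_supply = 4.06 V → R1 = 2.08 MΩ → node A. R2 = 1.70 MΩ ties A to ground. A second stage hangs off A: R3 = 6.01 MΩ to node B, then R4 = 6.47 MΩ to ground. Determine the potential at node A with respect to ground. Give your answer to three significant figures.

V_A ≈ 1.70 V

Node A sees R2 in parallel with the series input of stage 2, R3 + R4 = 12.48 MΩ.
Effective lower resistance at A: R2 ‖ 12.48 = 1.496 MΩ.
V_A = 4.06 × 1.496/(2.08 + 1.496) = 1.699 V.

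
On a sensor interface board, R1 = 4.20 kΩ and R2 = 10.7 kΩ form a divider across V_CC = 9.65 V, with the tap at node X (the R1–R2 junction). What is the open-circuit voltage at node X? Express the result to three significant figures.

With X open, the divider is unloaded: V_th = 9.65 × 10.7/14.90 = 6.930 V.

V_th ≈ 6.93 V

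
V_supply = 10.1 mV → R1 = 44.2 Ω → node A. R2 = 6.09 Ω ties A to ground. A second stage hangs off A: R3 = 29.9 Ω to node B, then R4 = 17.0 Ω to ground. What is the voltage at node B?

V_B ≈ 0.398 mV

Looking into the second stage from A: R3 + R4 = 46.90 Ω appears in parallel with R2.
Effective lower resistance at A: R2 ‖ 46.90 = 5.390 Ω.
First divider: V_A = V_supply · 5.390/(44.2 + 5.390) = 1.098 mV.
Then the unloaded second divider: V_B = V_A × R4/(R3+R4) = 1.098 × 0.3625 = 0.3979 mV.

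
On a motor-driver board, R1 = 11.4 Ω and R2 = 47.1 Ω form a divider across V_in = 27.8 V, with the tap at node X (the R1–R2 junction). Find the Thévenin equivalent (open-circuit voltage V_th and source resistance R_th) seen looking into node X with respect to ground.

V_th ≈ 22.4 V, R_th ≈ 9.18 Ω

With X open, the divider is unloaded: V_th = 27.8 × 47.1/58.50 = 22.38 V.
Looking into X with the source shorted: R_th = R1·R2/(R1+R2) = 11.40 × 47.1/58.50 = 9.178 Ω.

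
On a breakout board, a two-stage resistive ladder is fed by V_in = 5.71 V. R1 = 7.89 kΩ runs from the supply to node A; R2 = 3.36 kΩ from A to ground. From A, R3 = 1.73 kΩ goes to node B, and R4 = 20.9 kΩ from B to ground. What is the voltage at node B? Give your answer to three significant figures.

Looking into the second stage from A: R3 + R4 = 22.63 kΩ appears in parallel with R2.
Effective lower resistance at A: R2 ‖ 22.63 = 2.926 kΩ.
First divider: V_A = V_in · 2.926/(7.89 + 2.926) = 1.545 V.
Stage 2 is unloaded, so V_B = V_A · R4/(R3+R4) = 1.545 × 20.9/22.63 = 1.426 V.

V_B ≈ 1.43 V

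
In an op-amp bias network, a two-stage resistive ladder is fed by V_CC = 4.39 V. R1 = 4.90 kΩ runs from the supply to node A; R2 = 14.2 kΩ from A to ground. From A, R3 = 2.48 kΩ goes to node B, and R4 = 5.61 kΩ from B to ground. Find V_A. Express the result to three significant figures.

V_A ≈ 2.25 V

Looking into the second stage from A: R3 + R4 = 8.090 kΩ appears in parallel with R2.
Effective lower resistance at A: R2 ‖ 8.090 = 5.154 kΩ.
V_A = 4.39 × 5.154/(4.90 + 5.154) = 2.250 V.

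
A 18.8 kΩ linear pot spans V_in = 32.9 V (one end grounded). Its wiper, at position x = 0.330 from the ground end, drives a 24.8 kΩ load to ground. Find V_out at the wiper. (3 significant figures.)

Lower segment x·R_p = 6.204 kΩ; upper segment (1−x)·R_p = 12.60 kΩ.
Lower segment in parallel with the load: 6.204 ‖ 24.8 = 4.963 kΩ.
V_out = 32.9 × 4.963/(12.60 + 4.963) = 9.298 V.

V_out ≈ 9.30 V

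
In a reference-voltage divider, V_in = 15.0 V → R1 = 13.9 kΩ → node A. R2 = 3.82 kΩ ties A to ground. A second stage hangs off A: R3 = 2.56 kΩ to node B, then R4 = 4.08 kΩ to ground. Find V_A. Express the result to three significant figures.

V_A ≈ 2.23 V

The second stage (R3 + R4 = 6.640 kΩ) loads node A in parallel with R2.
R2 ‖ (R3+R4) = 2.425 kΩ.
V_A = 15.0 × 2.425/(13.9 + 2.425) = 2.228 V.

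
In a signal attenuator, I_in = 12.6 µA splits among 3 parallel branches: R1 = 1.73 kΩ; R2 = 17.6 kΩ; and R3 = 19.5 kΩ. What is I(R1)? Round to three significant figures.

Conductances: ΣG = 1/1.73 + 1/17.6 + 1/19.5 = 0.6861 (1/kΩ).
By the current-divider rule, I = I_in · G_k/ΣG = 12.6 × 0.8425 = 10.61 µA.

I ≈ 10.6 µA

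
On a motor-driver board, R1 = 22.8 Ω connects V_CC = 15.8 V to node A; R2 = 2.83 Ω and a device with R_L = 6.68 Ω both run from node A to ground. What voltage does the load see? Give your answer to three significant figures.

R2 ‖ R_L = (2.83 × 6.68)/(2.83 + 6.68) = 1.988 Ω.
Voltage divider with the loaded lower leg: V_out = 15.8 × 1.988/(22.8 + 1.988) = 15.8 × 0.08019 = 1.267 V.

V_out ≈ 1.27 V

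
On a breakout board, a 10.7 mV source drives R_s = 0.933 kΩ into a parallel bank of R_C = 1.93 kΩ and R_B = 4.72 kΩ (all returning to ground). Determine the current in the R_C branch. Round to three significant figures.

Equivalent of the parallel group: R_p = 1.370 kΩ.
V_A = 10.7 × 1.370/2.303 = 6.365 mV.
Branch current I = V_A/R_C = 6.365/1.93 = 3.298 µA.

I ≈ 3.30 µA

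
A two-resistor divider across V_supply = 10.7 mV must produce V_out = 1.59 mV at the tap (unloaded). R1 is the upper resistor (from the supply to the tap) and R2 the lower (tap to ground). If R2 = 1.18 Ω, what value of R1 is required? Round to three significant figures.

R1 ≈ 6.76 Ω

V_out/V_supply = R2/(R1+R2) = 0.1486.
Rearranging, R1 = R2·(1−k)/k = 1.18 × 5.730 = 6.761 Ω.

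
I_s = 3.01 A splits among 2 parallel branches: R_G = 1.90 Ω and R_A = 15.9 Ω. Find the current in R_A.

For two parallel branches, I_k = I_s · (other R)/(sum of R).
So I = 3.01 × 1.90/17.80 = 0.3213 A.

I ≈ 0.321 A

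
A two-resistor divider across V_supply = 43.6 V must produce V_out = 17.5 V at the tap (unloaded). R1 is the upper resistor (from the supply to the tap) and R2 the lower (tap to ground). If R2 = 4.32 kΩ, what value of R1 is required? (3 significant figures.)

R1 ≈ 6.44 kΩ

Required fraction k = V_out/V_supply = 0.4014.
So R1 = R2 · (V_supply/V_out − 1) = 4.32 × (43.6/17.5 − 1) = 4.32 × 1.491 = 6.443 kΩ.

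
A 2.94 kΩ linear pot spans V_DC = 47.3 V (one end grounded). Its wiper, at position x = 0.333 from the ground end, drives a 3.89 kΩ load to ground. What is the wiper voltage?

Split the track: R_lower = x·R_p = 0.9790 kΩ, R_upper = (1−x)·R_p = 1.961 kΩ.
Lower segment in parallel with the load: 0.9790 ‖ 3.89 = 0.7822 kΩ.
Then V_out = V_DC · 0.7822/(1.961 + 0.7822) = 13.49 V.

V_out ≈ 13.5 V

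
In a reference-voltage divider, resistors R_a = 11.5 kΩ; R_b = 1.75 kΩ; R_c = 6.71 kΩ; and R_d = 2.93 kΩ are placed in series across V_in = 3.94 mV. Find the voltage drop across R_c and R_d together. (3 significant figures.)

ΣR = 11.5 + 1.75 + 6.71 + 2.93 = 22.89 kΩ.
R_{R_c..R_d} = 6.71 + 2.93 = 9.640 kΩ.
Voltage divider: V = V_in · (9.640 / 22.89) = 3.94 × 0.4211 = 1.659 mV.

V ≈ 1.66 mV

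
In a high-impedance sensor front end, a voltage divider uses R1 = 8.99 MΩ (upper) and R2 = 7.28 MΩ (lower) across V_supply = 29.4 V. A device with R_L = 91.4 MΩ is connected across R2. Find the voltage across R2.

V_out ≈ 12.6 V

R2 ‖ R_L = (7.28 × 91.4)/(7.28 + 91.4) = 6.743 MΩ.
Voltage divider with the loaded lower leg: V_out = 29.4 × 6.743/(8.99 + 6.743) = 29.4 × 0.4286 = 12.60 V.
(Unloaded it would be 13.2 V; the load pulls it down.)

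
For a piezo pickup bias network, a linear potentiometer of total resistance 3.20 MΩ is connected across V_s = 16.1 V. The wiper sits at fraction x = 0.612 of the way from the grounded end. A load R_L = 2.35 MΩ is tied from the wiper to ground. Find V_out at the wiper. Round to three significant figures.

V_out ≈ 7.45 V

The pot divides into 1.242 MΩ above the wiper and 1.958 MΩ below.
(x·R_p) ‖ R_L = 1.068 MΩ.
V_out = 16.1 × 1.068/(1.242 + 1.068) = 7.446 V.
(Unloaded: V_out = x·V_s = 9.85 V.)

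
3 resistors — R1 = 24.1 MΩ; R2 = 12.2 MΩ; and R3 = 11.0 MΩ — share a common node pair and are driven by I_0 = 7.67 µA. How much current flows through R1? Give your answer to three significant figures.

I ≈ 1.48 µA

Total conductance ΣG = 1/24.1 + 1/12.2 + 1/11.0 = 0.2144 (units of 1/MΩ).
Current divider: I(R1) = I_0 · G_k/ΣG = 7.67 × (0.04149/0.2144) = 7.67 × 0.1936 = 1.485 µA.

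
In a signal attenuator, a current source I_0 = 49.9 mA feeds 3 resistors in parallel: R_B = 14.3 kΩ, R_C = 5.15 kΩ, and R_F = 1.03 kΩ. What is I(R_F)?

I ≈ 39.2 mA

Total conductance ΣG = 1/14.3 + 1/5.15 + 1/1.03 = 1.235 (units of 1/kΩ).
R_F takes the fraction G_k/ΣG = 0.9709/1.235 = 0.7861, so I = 49.9 × 0.7861 = 39.23 mA.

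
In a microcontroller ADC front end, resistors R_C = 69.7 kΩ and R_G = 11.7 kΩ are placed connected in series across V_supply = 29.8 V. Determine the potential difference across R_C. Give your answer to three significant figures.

V ≈ 25.5 V

Series total: ΣR = 69.7 + 11.7 = 81.40 kΩ.
V = V_supply · R/ΣR = 29.8 × 0.8563 = 25.52 V.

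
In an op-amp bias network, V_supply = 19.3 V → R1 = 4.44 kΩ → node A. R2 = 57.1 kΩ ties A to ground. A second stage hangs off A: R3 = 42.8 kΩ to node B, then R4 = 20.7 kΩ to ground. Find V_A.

The second stage (R3 + R4 = 63.50 kΩ) loads node A in parallel with R2.
R2 ‖ (R3+R4) = 30.07 kΩ.
So V_A = 19.3 × 0.8713 = 16.82 V.

V_A ≈ 16.8 V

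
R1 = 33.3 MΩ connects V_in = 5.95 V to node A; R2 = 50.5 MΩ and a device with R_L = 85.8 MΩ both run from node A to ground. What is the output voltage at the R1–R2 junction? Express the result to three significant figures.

V_out ≈ 2.91 V

First combine the lower leg with the load: R2 ‖ R_L = 31.79 MΩ.
Now apply the divider: V_out = 5.95 × 0.4884 = 2.906 V.
(Unloaded it would be 3.59 V; the load pulls it down.)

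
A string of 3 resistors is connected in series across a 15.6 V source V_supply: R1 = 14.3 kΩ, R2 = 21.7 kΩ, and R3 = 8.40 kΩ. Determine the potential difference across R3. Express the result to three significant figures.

V ≈ 2.95 V

Series total: ΣR = 14.3 + 21.7 + 8.40 = 44.40 kΩ.
Voltage divider: V = V_supply · (8.400 / 44.40) = 15.6 × 0.1892 = 2.951 V.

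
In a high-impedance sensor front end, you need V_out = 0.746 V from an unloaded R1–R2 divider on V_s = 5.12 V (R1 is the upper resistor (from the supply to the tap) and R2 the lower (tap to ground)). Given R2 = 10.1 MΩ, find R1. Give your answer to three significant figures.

R1 ≈ 59.2 MΩ

The divider ratio is R2/(R1+R2) = 0.746/5.12 = 0.1457.
R1 = R2·(1/k − 1) = 10.1 × 5.863 = 59.22 MΩ.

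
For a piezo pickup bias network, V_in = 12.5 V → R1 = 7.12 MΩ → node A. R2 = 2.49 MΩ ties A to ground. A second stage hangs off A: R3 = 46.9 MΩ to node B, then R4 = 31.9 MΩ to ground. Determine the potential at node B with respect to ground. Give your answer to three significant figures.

The second stage (R3 + R4 = 78.80 MΩ) loads node A in parallel with R2.
R2 ‖ (R3+R4) = 2.414 MΩ.
So V_A = 12.5 × 0.2532 = 3.165 V.
Then the unloaded second divider: V_B = V_A × R4/(R3+R4) = 3.165 × 0.4048 = 1.281 V.

V_B ≈ 1.28 V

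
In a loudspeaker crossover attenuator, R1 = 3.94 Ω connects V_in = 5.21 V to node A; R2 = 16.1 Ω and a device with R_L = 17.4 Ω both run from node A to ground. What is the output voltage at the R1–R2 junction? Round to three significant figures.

V_out ≈ 3.54 V

First combine the lower leg with the load: R2 ‖ R_L = 8.362 Ω.
Voltage divider with the loaded lower leg: V_out = 5.21 × 8.362/(3.94 + 8.362) = 5.21 × 0.6797 = 3.541 V.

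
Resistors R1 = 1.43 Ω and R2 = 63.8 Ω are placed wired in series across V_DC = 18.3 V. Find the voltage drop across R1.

ΣR = 1.43 + 63.8 = 65.23 Ω.
V = V_DC · R/ΣR = 18.3 × 0.02192 = 0.4012 V.

V ≈ 0.401 V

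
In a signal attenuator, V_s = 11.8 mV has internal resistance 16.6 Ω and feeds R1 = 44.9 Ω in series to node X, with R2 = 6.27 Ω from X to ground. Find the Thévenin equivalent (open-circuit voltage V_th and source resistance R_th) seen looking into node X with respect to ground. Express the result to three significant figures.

R1' = 16.6 + 44.9 = 61.50 Ω (source resistance + R1).
With X open, the divider is unloaded: V_th = 11.8 × 6.27/67.77 = 1.092 mV.
With V_s suppressed (replaced by a short), R_th = R1' ‖ R2 = (61.50 × 6.27)/(61.50 + 6.27) = 5.690 Ω.

V_th ≈ 1.09 mV, R_th ≈ 5.69 Ω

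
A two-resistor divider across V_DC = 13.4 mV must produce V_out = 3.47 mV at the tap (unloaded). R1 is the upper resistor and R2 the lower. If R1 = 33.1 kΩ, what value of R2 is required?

R2 ≈ 11.6 kΩ

Required fraction k = V_out/V_DC = 0.2590.
So R2 = R1 · V_out/(V_DC − V_out) = 33.1 × 3.47/(13.4 − 3.47) = 33.1 × 0.3494 = 11.57 kΩ.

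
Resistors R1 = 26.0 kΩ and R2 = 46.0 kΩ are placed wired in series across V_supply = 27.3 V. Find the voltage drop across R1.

V ≈ 9.86 V

Series total: ΣR = 26.0 + 46.0 = 72.00 kΩ.
Voltage divider: V = V_supply · (26.00 / 72.00) = 27.3 × 0.3611 = 9.858 V.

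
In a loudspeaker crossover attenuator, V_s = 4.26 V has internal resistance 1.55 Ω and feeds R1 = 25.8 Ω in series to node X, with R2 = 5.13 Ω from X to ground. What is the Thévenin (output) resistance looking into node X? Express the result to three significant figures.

R_th ≈ 4.32 Ω

R1' = 1.55 + 25.8 = 27.35 Ω (source resistance + R1).
Zeroing V_s shorts the top of R1' to ground, so R_th = R1' ‖ R2 = 4.320 Ω.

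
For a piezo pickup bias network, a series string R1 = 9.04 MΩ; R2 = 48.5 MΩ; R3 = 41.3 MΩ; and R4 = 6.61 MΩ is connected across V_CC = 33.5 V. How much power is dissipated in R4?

P ≈ 0.667 µW

The common current is I = 33.5/105.5 = 0.3177 µA.
V(R4) = I·R = 2.100 V; P = V·I = 2.100 × 0.3177 = 0.6671 µW.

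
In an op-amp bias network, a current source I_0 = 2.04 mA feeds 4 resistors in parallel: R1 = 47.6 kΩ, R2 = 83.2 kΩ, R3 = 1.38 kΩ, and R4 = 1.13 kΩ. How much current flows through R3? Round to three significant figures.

ΣG = 1/47.6 + 1/83.2 + 1/1.38 + 1/1.13 = 1.643.
R3 takes the fraction G_k/ΣG = 0.7246/1.643 = 0.4411, so I = 2.04 × 0.4411 = 0.8999 mA.

I ≈ 0.900 mA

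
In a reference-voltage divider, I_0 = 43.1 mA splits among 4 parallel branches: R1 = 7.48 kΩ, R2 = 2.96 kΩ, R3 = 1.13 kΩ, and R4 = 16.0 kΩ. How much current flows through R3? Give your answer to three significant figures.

I ≈ 26.9 mA

Conductances: ΣG = 1/7.48 + 1/2.96 + 1/1.13 + 1/16.0 = 1.419 (1/kΩ).
Current divider: I(R3) = I_0 · G_k/ΣG = 43.1 × (0.8850/1.419) = 43.1 × 0.6237 = 26.88 mA.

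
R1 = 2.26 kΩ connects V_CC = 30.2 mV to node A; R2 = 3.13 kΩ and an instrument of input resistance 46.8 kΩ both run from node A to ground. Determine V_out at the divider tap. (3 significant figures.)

V_out ≈ 17.1 mV

The load sits in parallel with R2, giving an effective lower resistance R2' = R2·R_L/(R2+R_L) = 2.934 kΩ.
Voltage divider with the loaded lower leg: V_out = 30.2 × 2.934/(2.26 + 2.934) = 30.2 × 0.5649 = 17.06 mV.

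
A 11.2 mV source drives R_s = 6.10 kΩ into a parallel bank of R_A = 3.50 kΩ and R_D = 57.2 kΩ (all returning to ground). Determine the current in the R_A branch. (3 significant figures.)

Combine the parallel branches: R_p = (1/3.50 + 1/57.2)⁻¹ = 3.298 kΩ.
V_A by voltage divider: V_A = 11.2 × 3.298/(6.10 + 3.298) = 3.931 mV.
I(R_A) = V_A / R_A = 3.931/3.50 = 1.123 µA.

I ≈ 1.12 µA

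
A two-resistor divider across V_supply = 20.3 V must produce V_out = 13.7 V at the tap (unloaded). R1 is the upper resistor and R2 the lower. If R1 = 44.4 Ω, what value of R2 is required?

R2 ≈ 92.2 Ω

V_out/V_supply = R2/(R1+R2) = 0.6749.
Rearranging, R2 = R1·k/(1−k) = 44.4 × 2.076 = 92.16 Ω.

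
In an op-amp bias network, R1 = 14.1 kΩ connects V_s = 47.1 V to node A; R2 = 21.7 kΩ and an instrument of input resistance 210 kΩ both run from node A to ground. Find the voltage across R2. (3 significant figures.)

V_out ≈ 27.4 V

R2 ‖ R_L = (21.7 × 210)/(21.7 + 210) = 19.67 kΩ.
Now apply the divider: V_out = 47.1 × 0.5824 = 27.43 V.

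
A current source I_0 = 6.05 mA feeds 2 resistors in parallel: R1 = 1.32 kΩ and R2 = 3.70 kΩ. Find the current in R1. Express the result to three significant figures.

With just two branches, the current splits inversely with resistance.
So I = 6.05 × 3.70/5.020 = 4.459 mA.

I ≈ 4.46 mA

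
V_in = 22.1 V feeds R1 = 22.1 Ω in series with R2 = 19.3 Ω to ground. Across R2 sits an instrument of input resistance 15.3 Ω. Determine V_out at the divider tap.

V_out ≈ 6.16 V

R2 ‖ R_L = (19.3 × 15.3)/(19.3 + 15.3) = 8.534 Ω.
Voltage divider with the loaded lower leg: V_out = 22.1 × 8.534/(22.1 + 8.534) = 22.1 × 0.2786 = 6.157 V.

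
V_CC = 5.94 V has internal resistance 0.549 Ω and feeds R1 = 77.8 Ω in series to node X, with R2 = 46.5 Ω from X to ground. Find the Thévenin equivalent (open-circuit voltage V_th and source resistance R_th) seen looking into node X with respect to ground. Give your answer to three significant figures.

R1' = 0.549 + 77.8 = 78.35 Ω (source resistance + R1).
Open-circuit (no load on X): V_th = V_CC · R2/(R1' + R2) = 5.94 × 46.5/(78.35 + 46.5) = 2.212 V.
Looking into X with the source shorted: R_th = R1'·R2/(R1'+R2) = 78.35 × 46.5/124.8 = 29.18 Ω.

V_th ≈ 2.21 V, R_th ≈ 29.2 Ω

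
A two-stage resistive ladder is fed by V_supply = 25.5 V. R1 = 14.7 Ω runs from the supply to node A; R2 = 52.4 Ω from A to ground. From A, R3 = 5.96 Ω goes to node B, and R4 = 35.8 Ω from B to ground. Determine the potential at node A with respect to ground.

V_A ≈ 15.6 V

The second stage (R3 + R4 = 41.76 Ω) loads node A in parallel with R2.
R2 ‖ (R3+R4) = 23.24 Ω.
V_A = 25.5 × 23.24/(14.7 + 23.24) = 15.62 V.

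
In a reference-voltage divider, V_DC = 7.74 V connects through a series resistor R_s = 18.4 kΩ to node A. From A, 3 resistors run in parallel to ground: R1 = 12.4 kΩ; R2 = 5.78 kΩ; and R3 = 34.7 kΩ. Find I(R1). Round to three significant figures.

Combine the parallel branches: R_p = (1/12.4 + 1/5.78 + 1/34.7)⁻¹ = 3.540 kΩ.
V_A = 7.74 × 3.540/21.94 = 1.249 V.
I(R1) = V_A / R1 = 1.249/12.4 = 0.1007 mA.

I ≈ 0.101 mA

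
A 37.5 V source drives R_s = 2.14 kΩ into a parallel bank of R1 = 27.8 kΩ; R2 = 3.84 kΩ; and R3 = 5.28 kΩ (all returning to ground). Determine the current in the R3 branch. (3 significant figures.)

Parallel bank: R_p = 1/(1/27.8 + 1/3.84 + 1/5.28) = 2.059 kΩ.
V_A by voltage divider: V_A = 37.5 × 2.059/(2.14 + 2.059) = 18.39 V.
Branch current I = V_A/R3 = 18.39/5.28 = 3.482 mA.

I ≈ 3.48 mA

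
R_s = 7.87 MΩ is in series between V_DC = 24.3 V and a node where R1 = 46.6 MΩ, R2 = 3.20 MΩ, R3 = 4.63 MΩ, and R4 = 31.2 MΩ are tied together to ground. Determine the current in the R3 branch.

Parallel bank: R_p = 1/(1/46.6 + 1/3.20 + 1/4.63 + 1/31.2) = 1.718 MΩ.
V_A by voltage divider: V_A = 24.3 × 1.718/(7.87 + 1.718) = 4.355 V.
Branch current I = V_A/R3 = 4.355/4.63 = 0.9405 µA.

I ≈ 0.941 µA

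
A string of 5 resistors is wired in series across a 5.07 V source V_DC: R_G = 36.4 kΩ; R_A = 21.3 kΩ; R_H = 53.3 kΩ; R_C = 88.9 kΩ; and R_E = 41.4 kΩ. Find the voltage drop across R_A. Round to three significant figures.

Series total: ΣR = 36.4 + 21.3 + 53.3 + 88.9 + 41.4 = 241.3 kΩ.
By the voltage-divider rule, V = 5.07 × 21.30/241.3 = 0.4475 V.

V ≈ 0.448 V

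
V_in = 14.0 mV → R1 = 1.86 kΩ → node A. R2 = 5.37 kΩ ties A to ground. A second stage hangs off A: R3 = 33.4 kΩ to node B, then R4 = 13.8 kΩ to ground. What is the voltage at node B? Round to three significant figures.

Looking into the second stage from A: R3 + R4 = 47.20 kΩ appears in parallel with R2.
Effective lower resistance at A: R2 ‖ 47.20 = 4.821 kΩ.
V_A = 14.0 × 4.821/(1.86 + 4.821) = 10.10 mV.
V_B = V_A × 0.2924 = 2.954 mV.

V_B ≈ 2.95 mV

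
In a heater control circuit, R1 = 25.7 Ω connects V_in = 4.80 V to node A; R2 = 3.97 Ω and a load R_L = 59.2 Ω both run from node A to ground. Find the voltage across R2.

V_out ≈ 0.607 V

First combine the lower leg with the load: R2 ‖ R_L = 3.721 Ω.
Then V_out = V_in · R2'/(R1 + R2') = 4.80 × 3.721/29.42 = 0.6070 V.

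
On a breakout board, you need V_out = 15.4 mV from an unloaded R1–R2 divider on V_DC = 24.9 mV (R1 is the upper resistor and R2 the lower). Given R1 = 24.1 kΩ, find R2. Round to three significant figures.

R2 ≈ 39.1 kΩ

V_out/V_DC = R2/(R1+R2) = 0.6185.
R2 = R1 · 0.6185/(1 − 0.6185) = 39.07 kΩ.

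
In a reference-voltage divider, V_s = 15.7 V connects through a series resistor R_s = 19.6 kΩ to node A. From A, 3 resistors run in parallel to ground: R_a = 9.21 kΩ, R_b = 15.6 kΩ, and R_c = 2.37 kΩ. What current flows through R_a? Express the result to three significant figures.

I ≈ 0.135 mA

Equivalent of the parallel group: R_p = 1.682 kΩ.
V_A by voltage divider: V_A = 15.7 × 1.682/(19.6 + 1.682) = 1.241 V.
Branch current I = V_A/R_a = 1.241/9.21 = 0.1347 mA.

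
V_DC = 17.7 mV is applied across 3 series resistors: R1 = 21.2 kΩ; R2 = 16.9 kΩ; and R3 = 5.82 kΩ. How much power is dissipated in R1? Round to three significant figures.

The common current is I = 17.7/43.92 = 0.4030 µA.
P(R1) = I²·R1 = (0.4030)² × 21.2 = 3.443 nW.

P ≈ 3.44 nW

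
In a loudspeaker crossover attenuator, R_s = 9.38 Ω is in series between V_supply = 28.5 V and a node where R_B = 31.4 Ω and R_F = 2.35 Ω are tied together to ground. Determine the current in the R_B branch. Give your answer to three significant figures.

Combine the parallel branches: R_p = (1/31.4 + 1/2.35)⁻¹ = 2.186 Ω.
V_A = 28.5 × 2.186/11.57 = 5.387 V.
Branch current I = V_A/R_B = 5.387/31.4 = 0.1716 A.

I ≈ 0.172 A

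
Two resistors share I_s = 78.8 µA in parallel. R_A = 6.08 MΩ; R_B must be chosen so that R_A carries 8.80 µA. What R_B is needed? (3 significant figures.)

R_B ≈ 0.764 MΩ

The fraction through R_A equals R_B/(R_A+R_B).
8.80/78.8 = R_B/(R_A + R_B) → R_B = R_A · (0.1117)/(1 − 0.1117) = 6.08 × 0.1257 = 0.7643 MΩ.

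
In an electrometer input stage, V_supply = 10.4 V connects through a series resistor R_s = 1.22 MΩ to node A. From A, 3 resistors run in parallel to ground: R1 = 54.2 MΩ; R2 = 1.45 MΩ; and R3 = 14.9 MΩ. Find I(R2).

Combine the parallel branches: R_p = (1/54.2 + 1/1.45 + 1/14.9)⁻¹ = 1.290 MΩ.
V_A = 10.4 × 1.290/2.510 = 5.345 V.
I(R2) = V_A / R2 = 5.345/1.45 = 3.686 µA.

I ≈ 3.69 µA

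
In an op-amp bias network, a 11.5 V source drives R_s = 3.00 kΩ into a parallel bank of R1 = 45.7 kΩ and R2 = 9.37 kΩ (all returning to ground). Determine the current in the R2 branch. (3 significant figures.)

I ≈ 0.886 mA

Parallel bank: R_p = 1/(1/45.7 + 1/9.37) = 7.776 kΩ.
V_A by voltage divider: V_A = 11.5 × 7.776/(3.00 + 7.776) = 8.298 V.
Branch current I = V_A/R2 = 8.298/9.37 = 0.8856 mA.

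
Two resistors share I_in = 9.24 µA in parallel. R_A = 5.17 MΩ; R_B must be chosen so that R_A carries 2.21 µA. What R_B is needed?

R_B ≈ 1.63 MΩ

The fraction through R_A equals R_B/(R_A+R_B).
With f = 0.2392, R_B = R_A · f/(1−f) = 5.17 × 0.3144 = 1.625 MΩ.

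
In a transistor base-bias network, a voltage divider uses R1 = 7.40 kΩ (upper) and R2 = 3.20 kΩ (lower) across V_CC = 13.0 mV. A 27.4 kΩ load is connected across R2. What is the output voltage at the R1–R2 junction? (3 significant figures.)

R2 ‖ R_L = (3.20 × 27.4)/(3.20 + 27.4) = 2.865 kΩ.
Then V_out = V_CC · R2'/(R1 + R2') = 13.0 × 2.865/10.27 = 3.629 mV.

V_out ≈ 3.63 mV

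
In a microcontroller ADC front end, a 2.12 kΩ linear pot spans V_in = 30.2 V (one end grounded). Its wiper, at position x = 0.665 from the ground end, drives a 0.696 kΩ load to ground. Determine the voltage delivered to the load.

V_out ≈ 12.0 V

Lower segment x·R_p = 1.410 kΩ; upper segment (1−x)·R_p = 0.7102 kΩ.
R_L loads the lower segment: effective lower R = 0.4660 kΩ.
Loaded-divider output: V_out = 30.2 × 0.3962 = 11.96 V.
(Unloaded: V_out = x·V_in = 20.1 V.)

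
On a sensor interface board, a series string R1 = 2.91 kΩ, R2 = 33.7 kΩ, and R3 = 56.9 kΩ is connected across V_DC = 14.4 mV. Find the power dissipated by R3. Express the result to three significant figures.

P ≈ 1.35 nW

Series current I = V_DC/ΣR = 14.4/93.51 = 0.1540 µA.
P(R3) = I²·R3 = (0.1540)² × 56.9 = 1.349 nW.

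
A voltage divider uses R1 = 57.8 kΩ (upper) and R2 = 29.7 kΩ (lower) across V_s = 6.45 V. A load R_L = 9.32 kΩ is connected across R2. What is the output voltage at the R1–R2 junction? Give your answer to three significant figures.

R2 ‖ R_L = (29.7 × 9.32)/(29.7 + 9.32) = 7.094 kΩ.
Voltage divider with the loaded lower leg: V_out = 6.45 × 7.094/(57.8 + 7.094) = 6.45 × 0.1093 = 0.7051 V.

V_out ≈ 0.705 V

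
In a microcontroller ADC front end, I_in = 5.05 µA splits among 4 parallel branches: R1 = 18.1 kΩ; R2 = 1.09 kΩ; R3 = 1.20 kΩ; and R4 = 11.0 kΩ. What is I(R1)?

I ≈ 0.147 µA

Total conductance ΣG = 1/18.1 + 1/1.09 + 1/1.20 + 1/11.0 = 1.897 (units of 1/kΩ).
By the current-divider rule, I = I_in · G_k/ΣG = 5.05 × 0.02913 = 0.1471 µA.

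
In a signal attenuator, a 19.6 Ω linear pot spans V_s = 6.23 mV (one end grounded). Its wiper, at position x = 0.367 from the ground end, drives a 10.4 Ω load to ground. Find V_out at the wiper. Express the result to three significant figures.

V_out ≈ 1.59 mV

Split the track: R_lower = x·R_p = 7.193 Ω, R_upper = (1−x)·R_p = 12.41 Ω.
(x·R_p) ‖ R_L = 4.252 Ω.
Loaded-divider output: V_out = 6.23 × 0.2552 = 1.590 mV.
(Unloaded: V_out = x·V_s = 2.29 mV.)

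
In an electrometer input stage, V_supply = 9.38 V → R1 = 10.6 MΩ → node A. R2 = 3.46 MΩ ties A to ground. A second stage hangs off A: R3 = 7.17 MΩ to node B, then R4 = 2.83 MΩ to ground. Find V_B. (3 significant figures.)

The second stage (R3 + R4 = 10.00 MΩ) loads node A in parallel with R2.
R2 ‖ (R3+R4) = 2.571 MΩ.
So V_A = 9.38 × 0.1952 = 1.831 V.
Stage 2 is unloaded, so V_B = V_A · R4/(R3+R4) = 1.831 × 2.83/10.00 = 0.5181 V.

V_B ≈ 0.518 V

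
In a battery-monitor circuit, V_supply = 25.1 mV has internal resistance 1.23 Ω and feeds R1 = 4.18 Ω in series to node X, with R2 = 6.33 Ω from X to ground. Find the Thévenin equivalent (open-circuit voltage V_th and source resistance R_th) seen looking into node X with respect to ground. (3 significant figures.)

V_th ≈ 13.5 mV, R_th ≈ 2.92 Ω

R1' = 1.23 + 4.18 = 5.410 Ω (source resistance + R1).
With X open, the divider is unloaded: V_th = 25.1 × 6.33/11.74 = 13.53 mV.
Looking into X with the source shorted: R_th = R1'·R2/(R1'+R2) = 5.410 × 6.33/11.74 = 2.917 Ω.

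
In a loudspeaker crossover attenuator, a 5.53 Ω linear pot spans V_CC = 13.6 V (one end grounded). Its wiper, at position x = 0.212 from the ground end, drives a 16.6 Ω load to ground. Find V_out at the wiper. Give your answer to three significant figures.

V_out ≈ 2.73 V

Split the track: R_lower = x·R_p = 1.172 Ω, R_upper = (1−x)·R_p = 4.358 Ω.
Lower segment in parallel with the load: 1.172 ‖ 16.6 = 1.095 Ω.
Then V_out = V_CC · 1.095/(4.358 + 1.095) = 2.731 V.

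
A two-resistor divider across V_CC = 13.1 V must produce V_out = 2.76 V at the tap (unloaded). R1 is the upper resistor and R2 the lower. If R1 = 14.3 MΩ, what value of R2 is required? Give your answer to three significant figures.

V_out/V_CC = R2/(R1+R2) = 0.2107.
R2 = R1 · 0.2107/(1 − 0.2107) = 3.817 MΩ.

R2 ≈ 3.82 MΩ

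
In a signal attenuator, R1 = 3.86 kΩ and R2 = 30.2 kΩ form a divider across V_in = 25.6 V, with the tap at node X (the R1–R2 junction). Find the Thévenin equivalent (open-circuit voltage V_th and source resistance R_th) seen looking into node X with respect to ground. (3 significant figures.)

V_th is the unloaded tap voltage: V_in · R2/(R1+R2) = 25.6 × 0.8867 = 22.70 V.
With V_in suppressed (replaced by a short), R_th = R1 ‖ R2 = (3.860 × 30.2)/(3.860 + 30.2) = 3.423 kΩ.

V_th ≈ 22.7 V, R_th ≈ 3.42 kΩ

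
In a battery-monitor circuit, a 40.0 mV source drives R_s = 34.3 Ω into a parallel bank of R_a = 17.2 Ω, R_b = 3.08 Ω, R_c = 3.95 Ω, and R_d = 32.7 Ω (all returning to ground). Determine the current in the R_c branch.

I ≈ 0.424 mA

Equivalent of the parallel group: R_p = 1.500 Ω.
V_A by voltage divider: V_A = 40.0 × 1.500/(34.3 + 1.500) = 1.676 mV.
I(R_c) = V_A / R_c = 1.676/3.95 = 0.4244 mA.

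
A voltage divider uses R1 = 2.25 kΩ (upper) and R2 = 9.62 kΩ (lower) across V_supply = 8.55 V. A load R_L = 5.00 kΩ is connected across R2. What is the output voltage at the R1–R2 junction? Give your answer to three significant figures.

R2 ‖ R_L = (9.62 × 5.00)/(9.62 + 5.00) = 3.290 kΩ.
Voltage divider with the loaded lower leg: V_out = 8.55 × 3.290/(2.25 + 3.290) = 8.55 × 0.5939 = 5.078 V.

V_out ≈ 5.08 V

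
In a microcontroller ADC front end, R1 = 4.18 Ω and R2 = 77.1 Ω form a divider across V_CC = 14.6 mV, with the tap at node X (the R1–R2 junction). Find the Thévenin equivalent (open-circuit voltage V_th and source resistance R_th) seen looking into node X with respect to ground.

With X open, the divider is unloaded: V_th = 14.6 × 77.1/81.28 = 13.85 mV.
With V_CC suppressed (replaced by a short), R_th = R1 ‖ R2 = (4.180 × 77.1)/(4.180 + 77.1) = 3.965 Ω.

V_th ≈ 13.8 mV, R_th ≈ 3.97 Ω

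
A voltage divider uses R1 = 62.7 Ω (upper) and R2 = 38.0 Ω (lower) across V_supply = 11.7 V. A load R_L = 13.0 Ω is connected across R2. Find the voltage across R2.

The load sits in parallel with R2, giving an effective lower resistance R2' = R2·R_L/(R2+R_L) = 9.686 Ω.
Now apply the divider: V_out = 11.7 × 0.1338 = 1.566 V.

V_out ≈ 1.57 V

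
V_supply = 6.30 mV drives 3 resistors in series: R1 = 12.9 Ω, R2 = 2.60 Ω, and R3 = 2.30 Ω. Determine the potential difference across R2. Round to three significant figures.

ΣR = 12.9 + 2.60 + 2.30 = 17.80 Ω.
V = V_supply · R/ΣR = 6.30 × 0.1461 = 0.9202 mV.

V ≈ 0.920 mV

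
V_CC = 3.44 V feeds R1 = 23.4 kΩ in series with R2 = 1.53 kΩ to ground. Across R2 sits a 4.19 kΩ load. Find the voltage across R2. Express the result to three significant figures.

The load sits in parallel with R2, giving an effective lower resistance R2' = R2·R_L/(R2+R_L) = 1.121 kΩ.
Now apply the divider: V_out = 3.44 × 0.04571 = 0.1572 V.

V_out ≈ 0.157 V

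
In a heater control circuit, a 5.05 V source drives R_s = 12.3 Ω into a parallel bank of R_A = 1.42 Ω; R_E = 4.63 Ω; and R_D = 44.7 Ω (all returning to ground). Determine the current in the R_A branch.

I ≈ 0.282 A

Combine the parallel branches: R_p = (1/1.42 + 1/4.63 + 1/44.7)⁻¹ = 1.061 Ω.
V_A by voltage divider: V_A = 5.05 × 1.061/(12.3 + 1.061) = 0.4010 V.
Branch current I = V_A/R_A = 0.4010/1.42 = 0.2824 A.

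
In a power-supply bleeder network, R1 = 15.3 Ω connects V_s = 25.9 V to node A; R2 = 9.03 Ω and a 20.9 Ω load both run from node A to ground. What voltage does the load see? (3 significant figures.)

R2 ‖ R_L = (9.03 × 20.9)/(9.03 + 20.9) = 6.306 Ω.
Voltage divider with the loaded lower leg: V_out = 25.9 × 6.306/(15.3 + 6.306) = 25.9 × 0.2919 = 7.559 V.
(Unloaded it would be 9.61 V; the load pulls it down.)

V_out ≈ 7.56 V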